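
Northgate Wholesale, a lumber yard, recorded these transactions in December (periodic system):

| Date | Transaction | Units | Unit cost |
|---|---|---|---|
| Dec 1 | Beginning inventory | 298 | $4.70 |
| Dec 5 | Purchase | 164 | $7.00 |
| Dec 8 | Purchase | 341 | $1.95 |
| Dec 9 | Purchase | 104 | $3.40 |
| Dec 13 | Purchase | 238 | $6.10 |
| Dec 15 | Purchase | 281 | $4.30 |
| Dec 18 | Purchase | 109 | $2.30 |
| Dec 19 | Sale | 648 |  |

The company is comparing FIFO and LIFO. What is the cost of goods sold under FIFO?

COGS = $2,911.30

FIFO COGS: 298 @ $4.70 + 164 @ $7.00 + 186 @ $1.95 = $2,911.30
LIFO COGS: 109 @ $2.30 + 281 @ $4.30 + 238 @ $6.10 + 20 @ $3.40 = $2,978.80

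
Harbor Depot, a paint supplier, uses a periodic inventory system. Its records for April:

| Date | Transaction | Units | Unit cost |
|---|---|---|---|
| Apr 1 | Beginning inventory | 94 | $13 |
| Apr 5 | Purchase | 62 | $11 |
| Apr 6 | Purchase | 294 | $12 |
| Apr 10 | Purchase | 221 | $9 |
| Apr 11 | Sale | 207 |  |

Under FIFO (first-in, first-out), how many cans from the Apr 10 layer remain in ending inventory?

221

Apr 11, 207 sold [FIFO — oldest first]: 94 @ $13 + 62 @ $11 + 51 @ $12 = $2,516
Ending inventory: 243 @ $12 + 221 @ $9 = $4,905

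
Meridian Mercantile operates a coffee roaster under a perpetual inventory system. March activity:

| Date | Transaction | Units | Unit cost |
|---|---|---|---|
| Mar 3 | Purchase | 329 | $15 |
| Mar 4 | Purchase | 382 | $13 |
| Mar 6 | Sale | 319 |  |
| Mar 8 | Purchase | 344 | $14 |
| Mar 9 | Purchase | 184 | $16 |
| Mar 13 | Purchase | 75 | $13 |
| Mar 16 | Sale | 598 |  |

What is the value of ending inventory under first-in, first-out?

Mar 6, 319 sold [FIFO — oldest first]: 319 @ $15 = $4,785
Mar 16, 598 sold [FIFO — oldest first]: 10 @ $15 + 382 @ $13 + 206 @ $14 = $8,000
Total COGS = $4,785 + $8,000 = $12,785
Ending inventory: 138 @ $14 + 184 @ $16 + 75 @ $13 = $5,851
Check: goods available $18,636 = COGS $12,785 + ending $5,851

Ending inventory = $5,851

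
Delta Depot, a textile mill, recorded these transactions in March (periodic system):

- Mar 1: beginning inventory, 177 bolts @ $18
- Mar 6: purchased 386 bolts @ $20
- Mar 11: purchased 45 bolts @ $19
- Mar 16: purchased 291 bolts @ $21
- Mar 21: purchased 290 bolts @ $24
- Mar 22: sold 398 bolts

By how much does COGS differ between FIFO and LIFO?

$1,622

FIFO COGS: 177 @ $18 + 221 @ $20 = $7,606
LIFO COGS: 290 @ $24 + 108 @ $21 = $9,228
Difference = |$7,606 − $9,228| = $1,622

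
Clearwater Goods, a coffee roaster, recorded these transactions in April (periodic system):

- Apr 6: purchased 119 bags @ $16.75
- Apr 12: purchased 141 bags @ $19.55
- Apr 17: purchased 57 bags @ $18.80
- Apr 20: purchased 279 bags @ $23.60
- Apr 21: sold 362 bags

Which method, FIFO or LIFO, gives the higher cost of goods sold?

FIFO COGS: 119 @ $16.75 + 141 @ $19.55 + 57 @ $18.80 + 45 @ $23.60 = $6,883.40
LIFO COGS: 279 @ $23.60 + 57 @ $18.80 + 26 @ $19.55 = $8,164.30

LIFO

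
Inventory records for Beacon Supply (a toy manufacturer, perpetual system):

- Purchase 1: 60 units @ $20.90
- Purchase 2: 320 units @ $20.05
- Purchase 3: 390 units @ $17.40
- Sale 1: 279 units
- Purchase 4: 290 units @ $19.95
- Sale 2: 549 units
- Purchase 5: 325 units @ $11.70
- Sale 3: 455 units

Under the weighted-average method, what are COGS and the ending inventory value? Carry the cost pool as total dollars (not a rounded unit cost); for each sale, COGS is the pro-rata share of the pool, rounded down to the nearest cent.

COGS = $22,531.50; ending inventory = $1,512.50

After Purchase 1: 60 on hand, pool $1,254.00 (≈ $20.9000 each)
After Purchase 2: 380 on hand, pool $7,670.00 (≈ $20.1842 each)
After Purchase 3: 770 on hand, pool $14,456.00 (≈ $18.7740 each)
Sale 1, sell 279: 279/770 × $14,456.00 → $5,237.95
After Purchase 4: 781 on hand, pool $15,003.55 (≈ $19.2107 each)
Sale 2, sell 549: 549/781 × $15,003.55 → $10,546.66
After Purchase 5: 557 on hand, pool $8,259.39 (≈ $14.8283 each)
Sale 3, sell 455: 455/557 × $8,259.39 → $6,746.89
Total COGS = $5,237.95 + $10,546.66 + $6,746.89 = $22,531.50
Ending inventory (cost pool remaining) = $1,512.50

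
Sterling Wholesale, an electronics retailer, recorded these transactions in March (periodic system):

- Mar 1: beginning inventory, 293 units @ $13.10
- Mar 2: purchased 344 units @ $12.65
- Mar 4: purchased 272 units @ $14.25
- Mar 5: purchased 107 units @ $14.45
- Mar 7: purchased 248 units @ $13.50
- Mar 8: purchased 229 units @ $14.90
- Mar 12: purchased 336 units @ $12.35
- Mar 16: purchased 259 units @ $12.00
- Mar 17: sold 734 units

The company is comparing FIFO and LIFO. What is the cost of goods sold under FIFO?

COGS = $9,572.15

FIFO COGS: 293 @ $13.10 + 344 @ $12.65 + 97 @ $14.25 = $9,572.15
LIFO COGS: 259 @ $12.00 + 336 @ $12.35 + 139 @ $14.90 = $9,328.70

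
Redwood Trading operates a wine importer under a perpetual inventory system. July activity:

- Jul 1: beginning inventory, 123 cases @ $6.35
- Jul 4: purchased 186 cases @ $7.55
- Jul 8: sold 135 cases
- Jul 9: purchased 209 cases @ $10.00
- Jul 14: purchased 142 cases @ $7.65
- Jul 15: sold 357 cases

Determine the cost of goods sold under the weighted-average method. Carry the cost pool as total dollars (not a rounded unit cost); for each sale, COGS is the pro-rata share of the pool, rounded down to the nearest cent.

COGS = $3,951.44

After Jul 1: 123 on hand, pool $781.05 (≈ $6.3500 each)
After Jul 4: 309 on hand, pool $2,185.35 (≈ $7.0723 each)
Jul 8, sell 135: 135/309 × $2,185.35 → $954.76
After Jul 9: 383 on hand, pool $3,320.59 (≈ $8.6699 each)
After Jul 14: 525 on hand, pool $4,406.89 (≈ $8.3941 each)
Jul 15, sell 357: 357/525 × $4,406.89 → $2,996.68
Total COGS = $954.76 + $2,996.68 = $3,951.44
Ending inventory (cost pool remaining) = $1,410.21
Check: goods available $5,361.65 = COGS $3,951.44 + ending $1,410.21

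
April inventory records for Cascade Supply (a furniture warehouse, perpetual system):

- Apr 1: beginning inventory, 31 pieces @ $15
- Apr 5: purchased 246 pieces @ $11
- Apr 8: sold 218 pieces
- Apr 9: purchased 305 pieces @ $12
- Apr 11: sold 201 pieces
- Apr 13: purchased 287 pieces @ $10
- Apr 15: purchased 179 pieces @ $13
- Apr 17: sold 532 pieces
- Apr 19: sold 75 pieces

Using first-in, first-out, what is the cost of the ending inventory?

Apr 8, 218 sold [FIFO — oldest first]: 31 @ $15 + 187 @ $11 = $2,522
Apr 11, 201 sold [FIFO — oldest first]: 59 @ $11 + 142 @ $12 = $2,353
Apr 17, 532 sold [FIFO — oldest first]: 163 @ $12 + 287 @ $10 + 82 @ $13 = $5,892
Apr 19, 75 sold [FIFO — oldest first]: 75 @ $13 = $975
Total COGS = $2,522 + $2,353 + $5,892 + $975 = $11,742
Ending inventory: 22 @ $13 = $286
Check: goods available $12,028 = COGS $11,742 + ending $286

Ending inventory = $286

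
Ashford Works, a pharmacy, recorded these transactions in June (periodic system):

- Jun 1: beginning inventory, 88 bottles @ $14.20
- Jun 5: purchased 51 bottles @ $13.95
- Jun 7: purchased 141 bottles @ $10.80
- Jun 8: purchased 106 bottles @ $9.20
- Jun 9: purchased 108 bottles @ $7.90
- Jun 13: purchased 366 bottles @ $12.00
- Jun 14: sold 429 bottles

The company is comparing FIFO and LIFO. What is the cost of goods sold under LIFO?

FIFO COGS: 88 @ $14.20 + 51 @ $13.95 + 141 @ $10.80 + 106 @ $9.20 + 43 @ $7.90 = $4,798.75
LIFO COGS: 366 @ $12.00 + 63 @ $7.90 = $4,889.70

COGS = $4,889.70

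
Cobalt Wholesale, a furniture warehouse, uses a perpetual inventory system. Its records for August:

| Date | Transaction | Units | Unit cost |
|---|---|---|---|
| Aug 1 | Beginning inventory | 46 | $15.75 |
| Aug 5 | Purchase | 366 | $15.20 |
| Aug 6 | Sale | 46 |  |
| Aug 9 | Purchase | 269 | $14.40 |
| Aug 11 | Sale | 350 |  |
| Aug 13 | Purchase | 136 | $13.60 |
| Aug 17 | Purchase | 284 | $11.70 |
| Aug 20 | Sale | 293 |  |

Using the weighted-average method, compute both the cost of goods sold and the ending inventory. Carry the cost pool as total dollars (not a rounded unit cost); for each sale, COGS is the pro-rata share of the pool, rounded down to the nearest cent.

After Aug 1: 46 on hand, pool $724.50 (≈ $15.7500 each)
After Aug 5: 412 on hand, pool $6,287.70 (≈ $15.2614 each)
Aug 6, sell 46: 46/412 × $6,287.70 → $702.02
After Aug 9: 635 on hand, pool $9,459.28 (≈ $14.8965 each)
Aug 11, sell 350: 350/635 × $9,459.28 → $5,213.77
After Aug 13: 421 on hand, pool $6,095.11 (≈ $14.4777 each)
After Aug 17: 705 on hand, pool $9,417.91 (≈ $13.3587 each)
Aug 20, sell 293: 293/705 × $9,417.91 → $3,914.11
Total COGS = $702.02 + $5,213.77 + $3,914.11 = $9,829.90
Ending inventory (cost pool remaining) = $5,503.80

COGS = $9,829.90; ending inventory = $5,503.80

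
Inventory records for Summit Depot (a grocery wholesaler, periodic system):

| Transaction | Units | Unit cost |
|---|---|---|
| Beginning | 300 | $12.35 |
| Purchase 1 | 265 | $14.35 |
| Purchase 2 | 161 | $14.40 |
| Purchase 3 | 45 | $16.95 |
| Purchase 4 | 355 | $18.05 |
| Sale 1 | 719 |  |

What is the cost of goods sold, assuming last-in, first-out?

COGS = $11,756.20

Sale 1 (719) [LIFO — newest first]: 355 @ $18.05 + 45 @ $16.95 + 161 @ $14.40 + 158 @ $14.35 = $11,756.20
Ending inventory: 300 @ $12.35 + 107 @ $14.35 = $5,240.45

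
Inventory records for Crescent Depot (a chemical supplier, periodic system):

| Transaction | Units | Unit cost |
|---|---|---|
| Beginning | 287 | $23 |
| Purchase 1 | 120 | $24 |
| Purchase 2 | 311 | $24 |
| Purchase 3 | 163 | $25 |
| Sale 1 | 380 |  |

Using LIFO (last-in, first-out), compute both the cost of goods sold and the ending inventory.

Sale 1 (380) [LIFO — newest first]: 163 @ $25 + 217 @ $24 = $9,283
Ending inventory: 287 @ $23 + 120 @ $24 + 94 @ $24 = $11,737

COGS = $9,283; ending inventory = $11,737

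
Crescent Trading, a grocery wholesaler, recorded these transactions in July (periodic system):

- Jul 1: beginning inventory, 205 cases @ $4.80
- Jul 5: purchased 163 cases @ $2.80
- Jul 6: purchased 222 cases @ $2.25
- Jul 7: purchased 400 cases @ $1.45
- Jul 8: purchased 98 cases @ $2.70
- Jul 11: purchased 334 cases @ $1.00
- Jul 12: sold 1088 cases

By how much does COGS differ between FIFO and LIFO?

FIFO COGS: 205 @ $4.80 + 163 @ $2.80 + 222 @ $2.25 + 400 @ $1.45 + 98 @ $2.70 = $2,784.50
LIFO COGS: 334 @ $1.00 + 98 @ $2.70 + 400 @ $1.45 + 222 @ $2.25 + 34 @ $2.80 = $1,773.30
Difference = |$2,784.50 − $1,773.30| = $1,011.20

$1,011.20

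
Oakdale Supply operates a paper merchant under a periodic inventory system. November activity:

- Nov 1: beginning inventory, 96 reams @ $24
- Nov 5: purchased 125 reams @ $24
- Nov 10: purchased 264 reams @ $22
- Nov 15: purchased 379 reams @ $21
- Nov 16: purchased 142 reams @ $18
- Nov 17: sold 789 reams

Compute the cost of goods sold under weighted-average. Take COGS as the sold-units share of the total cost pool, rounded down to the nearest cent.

COGS = $16,961.93

Nov 17, sell 789: 789/1006 × $21,627.00 → $16,961.93
Ending inventory (cost pool remaining) = $4,665.07
Check: goods available $21,627.00 = COGS $16,961.93 + ending $4,665.07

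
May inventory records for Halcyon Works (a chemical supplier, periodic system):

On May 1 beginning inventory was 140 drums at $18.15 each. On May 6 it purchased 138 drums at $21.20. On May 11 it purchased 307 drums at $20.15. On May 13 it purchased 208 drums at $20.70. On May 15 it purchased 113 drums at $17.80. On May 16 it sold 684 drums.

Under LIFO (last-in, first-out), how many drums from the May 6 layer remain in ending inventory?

82

May 16, 684 sold [LIFO — newest first]: 113 @ $17.80 + 208 @ $20.70 + 307 @ $20.15 + 56 @ $21.20 = $13,690.25
Ending inventory: 140 @ $18.15 + 82 @ $21.20 = $4,279.40
Check: goods available $17,969.65 = COGS $13,690.25 + ending $4,279.40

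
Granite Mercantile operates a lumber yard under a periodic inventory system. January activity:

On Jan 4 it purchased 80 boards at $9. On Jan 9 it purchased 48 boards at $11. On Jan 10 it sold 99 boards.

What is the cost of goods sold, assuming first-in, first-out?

COGS = $929

Jan 10, 99 sold [FIFO — oldest first]: 80 @ $9 + 19 @ $11 = $929
Ending inventory: 29 @ $11 = $319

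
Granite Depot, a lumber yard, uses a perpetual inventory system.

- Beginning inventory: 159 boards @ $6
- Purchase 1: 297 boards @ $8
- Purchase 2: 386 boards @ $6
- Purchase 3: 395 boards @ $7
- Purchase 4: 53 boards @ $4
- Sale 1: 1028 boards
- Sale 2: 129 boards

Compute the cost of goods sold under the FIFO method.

COGS = $7,851

Sale 1 (1028) [FIFO — oldest first]: 159 @ $6 + 297 @ $8 + 386 @ $6 + 186 @ $7 = $6,948
Sale 2 (129) [FIFO — oldest first]: 129 @ $7 = $903
Total COGS = $6,948 + $903 = $7,851
Ending inventory: 80 @ $7 + 53 @ $4 = $772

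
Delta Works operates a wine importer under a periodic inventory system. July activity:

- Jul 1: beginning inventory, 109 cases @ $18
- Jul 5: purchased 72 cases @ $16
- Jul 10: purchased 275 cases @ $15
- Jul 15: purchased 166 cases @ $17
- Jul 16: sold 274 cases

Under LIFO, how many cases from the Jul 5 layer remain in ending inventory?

Jul 16, 274 sold [LIFO — newest first]: 166 @ $17 + 108 @ $15 = $4,442
Ending inventory: 109 @ $18 + 72 @ $16 + 167 @ $15 = $5,619
Check: goods available $10,061 = COGS $4,442 + ending $5,619

72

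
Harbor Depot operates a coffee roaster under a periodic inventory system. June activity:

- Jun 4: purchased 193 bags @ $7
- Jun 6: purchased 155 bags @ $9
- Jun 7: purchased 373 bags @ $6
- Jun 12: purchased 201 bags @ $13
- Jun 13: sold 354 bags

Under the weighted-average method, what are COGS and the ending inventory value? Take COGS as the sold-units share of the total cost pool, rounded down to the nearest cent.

COGS = $2,916.85; ending inventory = $4,680.15

Jun 13, sell 354: 354/922 × $7,597.00 → $2,916.85
Ending inventory (cost pool remaining) = $4,680.15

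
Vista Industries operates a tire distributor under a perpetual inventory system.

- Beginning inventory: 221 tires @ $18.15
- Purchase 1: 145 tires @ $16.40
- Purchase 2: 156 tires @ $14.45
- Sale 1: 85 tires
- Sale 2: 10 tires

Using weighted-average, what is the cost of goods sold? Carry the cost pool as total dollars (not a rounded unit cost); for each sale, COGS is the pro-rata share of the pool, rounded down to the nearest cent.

COGS = $1,573.02

After Beginning: 221 on hand, pool $4,011.15 (≈ $18.1500 each)
After Purchase 1: 366 on hand, pool $6,389.15 (≈ $17.4567 each)
After Purchase 2: 522 on hand, pool $8,643.35 (≈ $16.5581 each)
Sale 1, sell 85: 85/522 × $8,643.35 → $1,407.44
Sale 2, sell 10: 10/437 × $7,235.91 → $165.58
Total COGS = $1,407.44 + $165.58 = $1,573.02
Ending inventory (cost pool remaining) = $7,070.33
Check: goods available $8,643.35 = COGS $1,573.02 + ending $7,070.33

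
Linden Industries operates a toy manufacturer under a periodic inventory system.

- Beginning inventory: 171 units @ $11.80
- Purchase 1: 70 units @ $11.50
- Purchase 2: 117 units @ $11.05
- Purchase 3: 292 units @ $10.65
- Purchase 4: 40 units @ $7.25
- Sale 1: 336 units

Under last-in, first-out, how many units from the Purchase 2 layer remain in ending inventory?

Sale 1 (336) [LIFO — newest first]: 40 @ $7.25 + 292 @ $10.65 + 4 @ $11.05 = $3,444.00
Ending inventory: 171 @ $11.80 + 70 @ $11.50 + 113 @ $11.05 = $4,071.45

113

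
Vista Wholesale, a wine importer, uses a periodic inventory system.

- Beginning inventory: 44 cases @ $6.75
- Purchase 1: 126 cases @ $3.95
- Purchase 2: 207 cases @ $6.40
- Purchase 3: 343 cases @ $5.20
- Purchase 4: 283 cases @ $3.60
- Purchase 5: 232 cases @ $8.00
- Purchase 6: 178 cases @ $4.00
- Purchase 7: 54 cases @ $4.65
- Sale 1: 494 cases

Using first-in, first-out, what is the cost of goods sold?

Sale 1 (494) [FIFO — oldest first]: 44 @ $6.75 + 126 @ $3.95 + 207 @ $6.40 + 117 @ $5.20 = $2,727.90
Ending inventory: 226 @ $5.20 + 283 @ $3.60 + 232 @ $8.00 + 178 @ $4.00 + 54 @ $4.65 = $5,013.10

COGS = $2,727.90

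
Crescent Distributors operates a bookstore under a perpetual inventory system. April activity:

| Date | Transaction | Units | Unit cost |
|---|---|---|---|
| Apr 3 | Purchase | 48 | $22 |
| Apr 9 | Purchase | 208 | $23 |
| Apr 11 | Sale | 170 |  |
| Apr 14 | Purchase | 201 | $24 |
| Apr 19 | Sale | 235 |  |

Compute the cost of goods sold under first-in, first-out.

COGS = $9,416

Apr 11, 170 sold [FIFO — oldest first]: 48 @ $22 + 122 @ $23 = $3,862
Apr 19, 235 sold [FIFO — oldest first]: 86 @ $23 + 149 @ $24 = $5,554
Total COGS = $3,862 + $5,554 = $9,416
Ending inventory: 52 @ $24 = $1,248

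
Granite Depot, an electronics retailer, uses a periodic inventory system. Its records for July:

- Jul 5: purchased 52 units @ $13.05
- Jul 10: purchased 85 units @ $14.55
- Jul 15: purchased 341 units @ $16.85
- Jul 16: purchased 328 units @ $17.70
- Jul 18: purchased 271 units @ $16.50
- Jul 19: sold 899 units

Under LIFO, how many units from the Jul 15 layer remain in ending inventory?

41

Jul 19, 899 sold [LIFO — newest first]: 271 @ $16.50 + 328 @ $17.70 + 300 @ $16.85 = $15,332.10
Ending inventory: 52 @ $13.05 + 85 @ $14.55 + 41 @ $16.85 = $2,606.20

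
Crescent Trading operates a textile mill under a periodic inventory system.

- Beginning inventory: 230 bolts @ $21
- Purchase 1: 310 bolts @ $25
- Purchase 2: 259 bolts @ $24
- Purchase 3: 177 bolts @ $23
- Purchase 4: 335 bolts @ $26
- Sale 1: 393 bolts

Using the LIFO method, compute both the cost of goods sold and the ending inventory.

Sale 1 (393) [LIFO — newest first]: 335 @ $26 + 58 @ $23 = $10,044
Ending inventory: 230 @ $21 + 310 @ $25 + 259 @ $24 + 119 @ $23 = $21,533

COGS = $10,044; ending inventory = $21,533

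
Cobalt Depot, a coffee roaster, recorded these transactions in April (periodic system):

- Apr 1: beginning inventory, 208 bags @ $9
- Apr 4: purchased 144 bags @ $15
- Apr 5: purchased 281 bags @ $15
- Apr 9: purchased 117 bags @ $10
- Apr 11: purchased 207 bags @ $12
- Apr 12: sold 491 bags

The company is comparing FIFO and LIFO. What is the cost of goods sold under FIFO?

FIFO COGS: 208 @ $9 + 144 @ $15 + 139 @ $15 = $6,117
LIFO COGS: 207 @ $12 + 117 @ $10 + 167 @ $15 = $6,159

COGS = $6,117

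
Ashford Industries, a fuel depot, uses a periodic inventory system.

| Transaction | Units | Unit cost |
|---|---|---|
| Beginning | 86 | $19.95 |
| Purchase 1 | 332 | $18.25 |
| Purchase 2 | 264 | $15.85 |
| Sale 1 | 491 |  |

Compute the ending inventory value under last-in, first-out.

Ending inventory = $3,631.95

Sale 1 (491) [LIFO — newest first]: 264 @ $15.85 + 227 @ $18.25 = $8,327.15
Ending inventory: 86 @ $19.95 + 105 @ $18.25 = $3,631.95
Check: goods available $11,959.10 = COGS $8,327.15 + ending $3,631.95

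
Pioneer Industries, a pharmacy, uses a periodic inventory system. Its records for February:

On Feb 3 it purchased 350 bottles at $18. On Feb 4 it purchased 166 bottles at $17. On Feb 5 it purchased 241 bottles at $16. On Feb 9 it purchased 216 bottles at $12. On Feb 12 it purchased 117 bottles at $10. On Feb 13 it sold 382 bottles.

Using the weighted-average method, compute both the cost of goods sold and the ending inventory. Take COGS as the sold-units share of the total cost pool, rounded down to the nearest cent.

Feb 13, sell 382: 382/1090 × $16,740.00 → $5,866.67
Ending inventory (cost pool remaining) = $10,873.33

COGS = $5,866.67; ending inventory = $10,873.33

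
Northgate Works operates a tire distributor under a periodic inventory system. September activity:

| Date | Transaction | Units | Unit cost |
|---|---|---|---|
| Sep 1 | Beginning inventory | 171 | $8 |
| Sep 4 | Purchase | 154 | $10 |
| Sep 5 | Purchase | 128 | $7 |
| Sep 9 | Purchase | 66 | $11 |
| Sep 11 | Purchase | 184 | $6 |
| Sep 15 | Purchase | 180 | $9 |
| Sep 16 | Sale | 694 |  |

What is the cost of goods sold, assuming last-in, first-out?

COGS = $5,706

Sep 16, 694 sold [LIFO — newest first]: 180 @ $9 + 184 @ $6 + 66 @ $11 + 128 @ $7 + 136 @ $10 = $5,706
Ending inventory: 171 @ $8 + 18 @ $10 = $1,548
Check: goods available $7,254 = COGS $5,706 + ending $1,548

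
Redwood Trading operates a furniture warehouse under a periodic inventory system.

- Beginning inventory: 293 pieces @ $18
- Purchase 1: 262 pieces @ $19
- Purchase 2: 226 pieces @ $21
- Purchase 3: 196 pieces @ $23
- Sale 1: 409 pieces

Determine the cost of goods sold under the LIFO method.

Sale 1 (409) [LIFO — newest first]: 196 @ $23 + 213 @ $21 = $8,981
Ending inventory: 293 @ $18 + 262 @ $19 + 13 @ $21 = $10,525

COGS = $8,981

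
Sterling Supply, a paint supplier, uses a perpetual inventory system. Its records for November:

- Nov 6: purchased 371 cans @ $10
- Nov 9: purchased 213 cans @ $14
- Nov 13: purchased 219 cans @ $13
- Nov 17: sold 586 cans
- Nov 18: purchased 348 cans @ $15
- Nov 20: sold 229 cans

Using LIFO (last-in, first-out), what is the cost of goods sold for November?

Nov 17, 586 sold [LIFO — newest first]: 219 @ $13 + 213 @ $14 + 154 @ $10 = $7,369
Nov 20, 229 sold [LIFO — newest first]: 229 @ $15 = $3,435
Total COGS = $7,369 + $3,435 = $10,804
Ending inventory: 217 @ $10 + 119 @ $15 = $3,955
Check: goods available $14,759 = COGS $10,804 + ending $3,955

COGS = $10,804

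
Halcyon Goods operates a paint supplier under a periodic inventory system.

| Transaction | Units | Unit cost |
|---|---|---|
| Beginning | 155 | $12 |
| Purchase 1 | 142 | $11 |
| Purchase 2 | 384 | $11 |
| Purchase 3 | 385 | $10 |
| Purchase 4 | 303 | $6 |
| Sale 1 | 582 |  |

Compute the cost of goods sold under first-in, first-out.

COGS = $6,557

Sale 1 (582) [FIFO — oldest first]: 155 @ $12 + 142 @ $11 + 285 @ $11 = $6,557
Ending inventory: 99 @ $11 + 385 @ $10 + 303 @ $6 = $6,757
Check: goods available $13,314 = COGS $6,557 + ending $6,757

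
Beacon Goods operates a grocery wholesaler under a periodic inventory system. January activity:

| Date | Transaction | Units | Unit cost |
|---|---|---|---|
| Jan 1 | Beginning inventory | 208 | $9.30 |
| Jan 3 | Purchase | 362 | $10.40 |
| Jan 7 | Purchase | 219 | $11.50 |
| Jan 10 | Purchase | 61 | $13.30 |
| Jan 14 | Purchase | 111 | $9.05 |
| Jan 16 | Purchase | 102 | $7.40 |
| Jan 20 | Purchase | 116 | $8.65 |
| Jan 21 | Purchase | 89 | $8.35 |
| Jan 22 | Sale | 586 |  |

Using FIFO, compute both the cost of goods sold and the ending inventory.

COGS = $5,883.20; ending inventory = $6,651.70

Jan 22, 586 sold [FIFO — oldest first]: 208 @ $9.30 + 362 @ $10.40 + 16 @ $11.50 = $5,883.20
Ending inventory: 203 @ $11.50 + 61 @ $13.30 + 111 @ $9.05 + 102 @ $7.40 + 116 @ $8.65 + 89 @ $8.35 = $6,651.70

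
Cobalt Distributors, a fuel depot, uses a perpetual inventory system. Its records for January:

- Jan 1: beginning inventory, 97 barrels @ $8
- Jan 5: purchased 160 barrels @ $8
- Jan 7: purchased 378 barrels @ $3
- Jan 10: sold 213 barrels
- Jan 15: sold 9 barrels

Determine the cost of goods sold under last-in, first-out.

Jan 10, 213 sold [LIFO — newest first]: 213 @ $3 = $639
Jan 15, 9 sold [LIFO — newest first]: 9 @ $3 = $27
Total COGS = $639 + $27 = $666
Ending inventory: 97 @ $8 + 160 @ $8 + 156 @ $3 = $2,524
Check: goods available $3,190 = COGS $666 + ending $2,524

COGS = $666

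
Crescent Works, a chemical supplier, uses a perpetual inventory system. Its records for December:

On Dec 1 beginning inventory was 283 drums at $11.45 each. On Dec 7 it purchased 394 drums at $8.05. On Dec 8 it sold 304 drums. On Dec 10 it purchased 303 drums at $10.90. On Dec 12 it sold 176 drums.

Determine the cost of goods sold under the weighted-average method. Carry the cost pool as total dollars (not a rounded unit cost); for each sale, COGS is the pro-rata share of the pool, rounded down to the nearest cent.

After Dec 1: 283 on hand, pool $3,240.35 (≈ $11.4500 each)
After Dec 7: 677 on hand, pool $6,412.05 (≈ $9.4713 each)
Dec 8, sell 304: 304/677 × $6,412.05 → $2,879.26
After Dec 10: 676 on hand, pool $6,835.49 (≈ $10.1117 each)
Dec 12, sell 176: 176/676 × $6,835.49 → $1,779.65
Total COGS = $2,879.26 + $1,779.65 = $4,658.91
Ending inventory (cost pool remaining) = $5,055.84

COGS = $4,658.91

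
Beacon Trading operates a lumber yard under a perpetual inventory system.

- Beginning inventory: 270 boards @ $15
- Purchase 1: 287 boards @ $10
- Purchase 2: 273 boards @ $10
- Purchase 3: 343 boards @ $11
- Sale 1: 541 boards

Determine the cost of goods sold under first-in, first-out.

COGS = $6,760

Sale 1 (541) [FIFO — oldest first]: 270 @ $15 + 271 @ $10 = $6,760
Ending inventory: 16 @ $10 + 273 @ $10 + 343 @ $11 = $6,663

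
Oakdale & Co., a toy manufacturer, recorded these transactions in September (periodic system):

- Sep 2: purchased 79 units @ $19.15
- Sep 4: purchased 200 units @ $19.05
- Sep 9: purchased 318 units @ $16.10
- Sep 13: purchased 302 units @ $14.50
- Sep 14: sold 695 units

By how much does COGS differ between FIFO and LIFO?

$936.10

FIFO COGS: 79 @ $19.15 + 200 @ $19.05 + 318 @ $16.10 + 98 @ $14.50 = $11,863.65
LIFO COGS: 302 @ $14.50 + 318 @ $16.10 + 75 @ $19.05 = $10,927.55
Difference = |$11,863.65 − $10,927.55| = $936.10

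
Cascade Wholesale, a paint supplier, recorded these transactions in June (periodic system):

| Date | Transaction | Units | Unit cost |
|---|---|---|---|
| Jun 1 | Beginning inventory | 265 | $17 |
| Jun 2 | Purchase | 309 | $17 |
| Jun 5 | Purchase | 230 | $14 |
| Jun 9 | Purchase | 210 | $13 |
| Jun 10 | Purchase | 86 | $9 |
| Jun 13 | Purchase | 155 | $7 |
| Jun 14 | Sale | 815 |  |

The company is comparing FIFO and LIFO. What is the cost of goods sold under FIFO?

FIFO COGS: 265 @ $17 + 309 @ $17 + 230 @ $14 + 11 @ $13 = $13,121
LIFO COGS: 155 @ $7 + 86 @ $9 + 210 @ $13 + 230 @ $14 + 134 @ $17 = $10,087

COGS = $13,121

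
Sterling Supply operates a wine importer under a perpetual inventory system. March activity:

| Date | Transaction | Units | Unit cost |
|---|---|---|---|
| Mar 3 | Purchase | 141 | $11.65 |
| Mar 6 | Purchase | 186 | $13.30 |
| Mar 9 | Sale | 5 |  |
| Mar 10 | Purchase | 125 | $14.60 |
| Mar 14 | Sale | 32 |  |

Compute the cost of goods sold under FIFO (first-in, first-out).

Mar 9, 5 sold [FIFO — oldest first]: 5 @ $11.65 = $58.25
Mar 14, 32 sold [FIFO — oldest first]: 32 @ $11.65 = $372.80
Total COGS = $58.25 + $372.80 = $431.05
Ending inventory: 104 @ $11.65 + 186 @ $13.30 + 125 @ $14.60 = $5,510.40

COGS = $431.05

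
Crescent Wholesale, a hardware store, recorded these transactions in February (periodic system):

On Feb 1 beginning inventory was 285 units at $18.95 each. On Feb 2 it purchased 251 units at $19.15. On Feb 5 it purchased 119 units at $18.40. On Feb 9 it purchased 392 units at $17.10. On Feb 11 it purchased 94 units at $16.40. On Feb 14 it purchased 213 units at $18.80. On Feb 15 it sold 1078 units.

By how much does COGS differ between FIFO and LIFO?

$192.60

FIFO COGS: 285 @ $18.95 + 251 @ $19.15 + 119 @ $18.40 + 392 @ $17.10 + 31 @ $16.40 = $19,608.60
LIFO COGS: 213 @ $18.80 + 94 @ $16.40 + 392 @ $17.10 + 119 @ $18.40 + 251 @ $19.15 + 9 @ $18.95 = $19,416.00
Difference = |$19,608.60 − $19,416.00| = $192.60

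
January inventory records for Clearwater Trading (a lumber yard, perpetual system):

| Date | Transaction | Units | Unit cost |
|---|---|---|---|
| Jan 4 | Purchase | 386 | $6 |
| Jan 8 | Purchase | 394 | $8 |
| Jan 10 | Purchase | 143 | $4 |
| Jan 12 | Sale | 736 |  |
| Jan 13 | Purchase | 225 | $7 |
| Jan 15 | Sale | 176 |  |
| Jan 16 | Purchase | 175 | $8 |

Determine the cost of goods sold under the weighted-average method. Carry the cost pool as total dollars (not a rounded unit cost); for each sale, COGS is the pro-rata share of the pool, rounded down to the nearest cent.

After Jan 4: 386 on hand, pool $2,316.00 (≈ $6.0000 each)
After Jan 8: 780 on hand, pool $5,468.00 (≈ $7.0103 each)
After Jan 10: 923 on hand, pool $6,040.00 (≈ $6.5439 each)
Jan 12, sell 736: 736/923 × $6,040.00 → $4,816.29
After Jan 13: 412 on hand, pool $2,798.71 (≈ $6.7930 each)
Jan 15, sell 176: 176/412 × $2,798.71 → $1,195.56
After Jan 16: 411 on hand, pool $3,003.15 (≈ $7.3069 each)
Total COGS = $4,816.29 + $1,195.56 = $6,011.85
Ending inventory (cost pool remaining) = $3,003.15
Check: goods available $9,015.00 = COGS $6,011.85 + ending $3,003.15

COGS = $6,011.85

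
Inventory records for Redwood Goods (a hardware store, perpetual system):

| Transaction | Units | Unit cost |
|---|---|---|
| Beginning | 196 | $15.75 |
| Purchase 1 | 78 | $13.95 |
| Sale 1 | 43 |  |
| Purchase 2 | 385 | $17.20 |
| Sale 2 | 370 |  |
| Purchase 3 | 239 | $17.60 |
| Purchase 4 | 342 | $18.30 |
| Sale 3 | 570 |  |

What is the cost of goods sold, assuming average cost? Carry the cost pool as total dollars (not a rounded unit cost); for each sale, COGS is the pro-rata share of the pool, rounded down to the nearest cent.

COGS = $16,751.33

After Beginning: 196 on hand, pool $3,087.00 (≈ $15.7500 each)
After Purchase 1: 274 on hand, pool $4,175.10 (≈ $15.2376 each)
Sale 1, sell 43: 43/274 × $4,175.10 → $655.21
After Purchase 2: 616 on hand, pool $10,141.89 (≈ $16.4641 each)
Sale 2, sell 370: 370/616 × $10,141.89 → $6,091.71
After Purchase 3: 485 on hand, pool $8,256.58 (≈ $17.0239 each)
After Purchase 4: 827 on hand, pool $14,515.18 (≈ $17.5516 each)
Sale 3, sell 570: 570/827 × $14,515.18 → $10,004.41
Total COGS = $655.21 + $6,091.71 + $10,004.41 = $16,751.33
Ending inventory (cost pool remaining) = $4,510.77
Check: goods available $21,262.10 = COGS $16,751.33 + ending $4,510.77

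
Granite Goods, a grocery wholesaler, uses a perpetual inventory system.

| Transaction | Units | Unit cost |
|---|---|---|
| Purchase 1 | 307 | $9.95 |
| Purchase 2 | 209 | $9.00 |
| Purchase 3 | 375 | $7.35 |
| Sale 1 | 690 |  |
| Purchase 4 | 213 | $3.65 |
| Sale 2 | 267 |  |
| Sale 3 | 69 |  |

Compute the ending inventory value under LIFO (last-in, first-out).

Sale 1 (690) [LIFO — newest first]: 375 @ $7.35 + 209 @ $9.00 + 106 @ $9.95 = $5,691.95
Sale 2 (267) [LIFO — newest first]: 213 @ $3.65 + 54 @ $9.95 = $1,314.75
Sale 3 (69) [LIFO — newest first]: 69 @ $9.95 = $686.55
Total COGS = $5,691.95 + $1,314.75 + $686.55 = $7,693.25
Ending inventory: 78 @ $9.95 = $776.10
Check: goods available $8,469.35 = COGS $7,693.25 + ending $776.10

Ending inventory = $776.10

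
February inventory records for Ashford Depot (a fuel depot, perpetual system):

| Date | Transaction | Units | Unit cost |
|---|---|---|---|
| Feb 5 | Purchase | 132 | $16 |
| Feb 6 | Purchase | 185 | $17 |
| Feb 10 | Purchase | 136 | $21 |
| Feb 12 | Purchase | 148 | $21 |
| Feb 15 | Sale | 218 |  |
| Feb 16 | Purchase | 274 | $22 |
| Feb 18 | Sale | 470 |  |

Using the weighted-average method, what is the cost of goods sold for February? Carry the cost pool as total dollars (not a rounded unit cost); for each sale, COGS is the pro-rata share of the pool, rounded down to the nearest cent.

After Feb 5: 132 on hand, pool $2,112.00 (≈ $16.0000 each)
After Feb 6: 317 on hand, pool $5,257.00 (≈ $16.5836 each)
After Feb 10: 453 on hand, pool $8,113.00 (≈ $17.9095 each)
After Feb 12: 601 on hand, pool $11,221.00 (≈ $18.6705 each)
Feb 15, sell 218: 218/601 × $11,221.00 → $4,070.17
After Feb 16: 657 on hand, pool $13,178.83 (≈ $20.0591 each)
Feb 18, sell 470: 470/657 × $13,178.83 → $9,427.77
Total COGS = $4,070.17 + $9,427.77 = $13,497.94
Ending inventory (cost pool remaining) = $3,751.06
Check: goods available $17,249.00 = COGS $13,497.94 + ending $3,751.06

COGS = $13,497.94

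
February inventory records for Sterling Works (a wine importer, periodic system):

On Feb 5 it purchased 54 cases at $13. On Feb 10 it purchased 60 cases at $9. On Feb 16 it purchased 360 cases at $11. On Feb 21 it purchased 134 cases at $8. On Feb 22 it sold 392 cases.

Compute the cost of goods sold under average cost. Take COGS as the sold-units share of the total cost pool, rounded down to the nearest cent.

COGS = $4,045.07

Feb 22, sell 392: 392/608 × $6,274.00 → $4,045.07
Ending inventory (cost pool remaining) = $2,228.93
Check: goods available $6,274.00 = COGS $4,045.07 + ending $2,228.93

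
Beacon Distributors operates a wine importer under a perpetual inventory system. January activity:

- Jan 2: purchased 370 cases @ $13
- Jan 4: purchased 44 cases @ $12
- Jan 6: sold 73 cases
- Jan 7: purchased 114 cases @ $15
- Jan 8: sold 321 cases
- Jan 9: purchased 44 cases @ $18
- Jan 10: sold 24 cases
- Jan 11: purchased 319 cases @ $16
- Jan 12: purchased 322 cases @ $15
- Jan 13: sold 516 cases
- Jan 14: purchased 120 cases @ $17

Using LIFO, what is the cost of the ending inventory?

Ending inventory = $6,142

Jan 6, 73 sold [LIFO — newest first]: 44 @ $12 + 29 @ $13 = $905
Jan 8, 321 sold [LIFO — newest first]: 114 @ $15 + 207 @ $13 = $4,401
Jan 10, 24 sold [LIFO — newest first]: 24 @ $18 = $432
Jan 13, 516 sold [LIFO — newest first]: 322 @ $15 + 194 @ $16 = $7,934
Total COGS = $905 + $4,401 + $432 + $7,934 = $13,672
Ending inventory: 134 @ $13 + 20 @ $18 + 125 @ $16 + 120 @ $17 = $6,142
Check: goods available $19,814 = COGS $13,672 + ending $6,142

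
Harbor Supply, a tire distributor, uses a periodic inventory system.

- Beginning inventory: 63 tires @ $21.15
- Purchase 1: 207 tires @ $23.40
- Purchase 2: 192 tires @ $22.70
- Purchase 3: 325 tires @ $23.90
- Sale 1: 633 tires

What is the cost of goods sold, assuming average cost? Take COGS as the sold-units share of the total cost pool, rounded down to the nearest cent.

COGS = $14,720.78

Sale 1, sell 633: 633/787 × $18,302.15 → $14,720.78
Ending inventory (cost pool remaining) = $3,581.37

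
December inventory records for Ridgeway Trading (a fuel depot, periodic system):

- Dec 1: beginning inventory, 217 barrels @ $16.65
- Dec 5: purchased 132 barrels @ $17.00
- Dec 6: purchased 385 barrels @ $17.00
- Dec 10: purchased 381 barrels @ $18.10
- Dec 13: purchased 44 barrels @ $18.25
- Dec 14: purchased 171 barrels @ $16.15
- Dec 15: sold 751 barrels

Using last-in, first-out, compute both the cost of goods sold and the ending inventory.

COGS = $13,095.75; ending inventory = $9,767.05

Dec 15, 751 sold [LIFO — newest first]: 171 @ $16.15 + 44 @ $18.25 + 381 @ $18.10 + 155 @ $17.00 = $13,095.75
Ending inventory: 217 @ $16.65 + 132 @ $17.00 + 230 @ $17.00 = $9,767.05
Check: goods available $22,862.80 = COGS $13,095.75 + ending $9,767.05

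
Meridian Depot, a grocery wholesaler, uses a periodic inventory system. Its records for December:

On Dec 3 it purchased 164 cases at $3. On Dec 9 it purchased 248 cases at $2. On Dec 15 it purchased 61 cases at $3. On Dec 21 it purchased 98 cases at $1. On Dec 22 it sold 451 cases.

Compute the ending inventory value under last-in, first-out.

Ending inventory = $360

Dec 22, 451 sold [LIFO — newest first]: 98 @ $1 + 61 @ $3 + 248 @ $2 + 44 @ $3 = $909
Ending inventory: 120 @ $3 = $360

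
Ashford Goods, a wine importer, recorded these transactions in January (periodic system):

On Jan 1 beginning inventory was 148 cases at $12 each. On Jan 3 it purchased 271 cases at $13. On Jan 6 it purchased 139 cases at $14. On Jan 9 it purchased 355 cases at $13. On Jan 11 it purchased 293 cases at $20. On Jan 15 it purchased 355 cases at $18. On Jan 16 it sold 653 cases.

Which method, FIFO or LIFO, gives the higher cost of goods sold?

LIFO

FIFO COGS: 148 @ $12 + 271 @ $13 + 139 @ $14 + 95 @ $13 = $8,480
LIFO COGS: 355 @ $18 + 293 @ $20 + 5 @ $13 = $12,315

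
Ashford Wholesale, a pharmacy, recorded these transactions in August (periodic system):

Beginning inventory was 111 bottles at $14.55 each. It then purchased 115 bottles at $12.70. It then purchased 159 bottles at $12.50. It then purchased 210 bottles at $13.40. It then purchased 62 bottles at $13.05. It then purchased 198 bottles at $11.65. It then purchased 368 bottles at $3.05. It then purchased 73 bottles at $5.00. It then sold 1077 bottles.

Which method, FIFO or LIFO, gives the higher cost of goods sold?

FIFO COGS: 111 @ $14.55 + 115 @ $12.70 + 159 @ $12.50 + 210 @ $13.40 + 62 @ $13.05 + 198 @ $11.65 + 222 @ $3.05 = $11,669.95
LIFO COGS: 73 @ $5.00 + 368 @ $3.05 + 198 @ $11.65 + 62 @ $13.05 + 210 @ $13.40 + 159 @ $12.50 + 7 @ $12.70 = $9,493.60

FIFO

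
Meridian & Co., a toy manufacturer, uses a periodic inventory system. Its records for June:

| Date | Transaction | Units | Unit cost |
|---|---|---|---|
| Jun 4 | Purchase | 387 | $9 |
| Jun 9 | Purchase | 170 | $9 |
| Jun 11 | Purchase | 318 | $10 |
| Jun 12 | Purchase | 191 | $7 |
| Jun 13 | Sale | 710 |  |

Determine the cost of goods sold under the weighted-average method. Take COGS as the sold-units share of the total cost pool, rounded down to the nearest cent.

COGS = $6,347.37

Jun 13, sell 710: 710/1066 × $9,530.00 → $6,347.37
Ending inventory (cost pool remaining) = $3,182.63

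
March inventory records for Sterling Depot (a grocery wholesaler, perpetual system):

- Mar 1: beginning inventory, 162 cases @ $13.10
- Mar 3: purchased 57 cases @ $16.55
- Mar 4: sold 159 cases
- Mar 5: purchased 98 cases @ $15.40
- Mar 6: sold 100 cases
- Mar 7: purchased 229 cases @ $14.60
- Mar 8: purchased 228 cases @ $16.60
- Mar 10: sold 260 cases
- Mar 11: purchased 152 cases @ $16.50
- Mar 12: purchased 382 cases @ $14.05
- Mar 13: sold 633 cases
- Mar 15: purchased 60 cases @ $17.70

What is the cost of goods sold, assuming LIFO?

COGS = $17,387.45

Mar 4, 159 sold [LIFO — newest first]: 57 @ $16.55 + 102 @ $13.10 = $2,279.55
Mar 6, 100 sold [LIFO — newest first]: 98 @ $15.40 + 2 @ $13.10 = $1,535.40
Mar 10, 260 sold [LIFO — newest first]: 228 @ $16.60 + 32 @ $14.60 = $4,252.00
Mar 13, 633 sold [LIFO — newest first]: 382 @ $14.05 + 152 @ $16.50 + 99 @ $14.60 = $9,320.50
Total COGS = $2,279.55 + $1,535.40 + $4,252.00 + $9,320.50 = $17,387.45
Ending inventory: 58 @ $13.10 + 98 @ $14.60 + 60 @ $17.70 = $3,252.60
Check: goods available $20,640.05 = COGS $17,387.45 + ending $3,252.60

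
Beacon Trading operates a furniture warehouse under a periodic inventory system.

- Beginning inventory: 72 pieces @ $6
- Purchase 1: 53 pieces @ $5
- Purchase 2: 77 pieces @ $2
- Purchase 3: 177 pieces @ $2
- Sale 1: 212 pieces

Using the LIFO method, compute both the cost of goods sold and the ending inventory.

COGS = $424; ending inventory = $781

Sale 1 (212) [LIFO — newest first]: 177 @ $2 + 35 @ $2 = $424
Ending inventory: 72 @ $6 + 53 @ $5 + 42 @ $2 = $781
Check: goods available $1,205 = COGS $424 + ending $781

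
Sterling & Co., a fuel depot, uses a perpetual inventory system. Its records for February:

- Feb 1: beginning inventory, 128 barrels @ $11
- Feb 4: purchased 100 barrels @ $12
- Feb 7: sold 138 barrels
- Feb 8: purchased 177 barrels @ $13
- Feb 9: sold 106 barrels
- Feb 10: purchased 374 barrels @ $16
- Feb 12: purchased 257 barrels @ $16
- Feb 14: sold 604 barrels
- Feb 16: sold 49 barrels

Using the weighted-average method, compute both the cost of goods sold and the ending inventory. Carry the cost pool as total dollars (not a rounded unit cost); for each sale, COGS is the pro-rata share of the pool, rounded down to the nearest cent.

After Feb 1: 128 on hand, pool $1,408.00 (≈ $11.0000 each)
After Feb 4: 228 on hand, pool $2,608.00 (≈ $11.4386 each)
Feb 7, sell 138: 138/228 × $2,608.00 → $1,578.52
After Feb 8: 267 on hand, pool $3,330.48 (≈ $12.4737 each)
Feb 9, sell 106: 106/267 × $3,330.48 → $1,322.21
After Feb 10: 535 on hand, pool $7,992.27 (≈ $14.9388 each)
After Feb 12: 792 on hand, pool $12,104.27 (≈ $15.2832 each)
Feb 14, sell 604: 604/792 × $12,104.27 → $9,231.03
Feb 16, sell 49: 49/188 × $2,873.24 → $748.87
Total COGS = $1,578.52 + $1,322.21 + $9,231.03 + $748.87 = $12,880.63
Ending inventory (cost pool remaining) = $2,124.37

COGS = $12,880.63; ending inventory = $2,124.37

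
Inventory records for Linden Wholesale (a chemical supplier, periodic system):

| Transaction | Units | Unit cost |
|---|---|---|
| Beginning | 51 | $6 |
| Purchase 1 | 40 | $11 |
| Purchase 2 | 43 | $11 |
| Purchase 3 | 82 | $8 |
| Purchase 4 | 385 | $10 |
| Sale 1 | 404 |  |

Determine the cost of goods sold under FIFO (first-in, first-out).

COGS = $3,755

Sale 1 (404) [FIFO — oldest first]: 51 @ $6 + 40 @ $11 + 43 @ $11 + 82 @ $8 + 188 @ $10 = $3,755
Ending inventory: 197 @ $10 = $1,970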